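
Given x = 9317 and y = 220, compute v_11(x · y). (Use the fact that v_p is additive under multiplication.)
v_11(2049740) = 4

v_p(x) = 3 (factor: 9317 = 11^3 · 7); v_p(y) = 1 (factor: 220 = 11^1 · 20). Additivity: v_p(xy) = v_p(x) + v_p(y) = 3 + 1 = 4. (Direct check: xy = 2049740 = 11^4 · (140).)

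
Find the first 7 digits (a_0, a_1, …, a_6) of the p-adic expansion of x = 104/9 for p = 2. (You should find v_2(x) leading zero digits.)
(a_0, …, a_6) = (0, 0, 0, 1, 0, 1, 0)

v_2(104/9) = 3, so a_0 = ... = a_2 = 0. Factor out: x = 2^3 · u with u = 13/9 a unit in ℤ_2. Expand u iteratively via a_{v+i} = u_i mod 2, u_{i+1} = (u_i − a_{v+i})/2:
  u_0 = 13/9;  a_3 = 1;  u_1 = (u_0 − 1)/2 = 2/9
  u_1 = 2/9;  a_4 = 0;  u_2 = (u_1 − 0)/2 = 1/9
  u_2 = 1/9;  a_5 = 1;  u_3 = (u_2 − 1)/2 = -4/9
  u_3 = -4/9;  a_6 = 0;  u_4 = (u_3 − 0)/2 = -2/9
Digits: (0, 0, 0, 1, 0, 1, 0).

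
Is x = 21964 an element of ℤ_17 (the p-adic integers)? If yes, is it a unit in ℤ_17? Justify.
x ∈ ℤ_17 but not a unit; v_17(x) = 2 > 0

ℤ_17 = {x ∈ ℚ_17 : v_17(x) ≥ 0} and ℤ_17^× = {x ∈ ℤ_17 : v_17(x) = 0}. Here v_17(21964) = v_17(num) − v_17(den) = 2; compare against these criteria.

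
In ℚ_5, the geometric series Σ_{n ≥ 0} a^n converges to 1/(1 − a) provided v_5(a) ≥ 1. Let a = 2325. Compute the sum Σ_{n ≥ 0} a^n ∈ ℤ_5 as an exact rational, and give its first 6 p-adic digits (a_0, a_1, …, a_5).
Σ a^n = 1/(1 − a) = -1/2324;  first 6 digits = (1, 0, 3, 3, 2, 0)

v_5(a) = 2 ≥ 1, so the series converges in ℤ_5 to 1/(1 − a) = 1/(1 − 2325) = -1/2324. Expand this rational in ℤ_5: compute digits iteratively via d_i = x_i mod 5, x_{i+1} = (x_i − d_i)/5. The first 6 digits are (1, 0, 3, 3, 2, 0).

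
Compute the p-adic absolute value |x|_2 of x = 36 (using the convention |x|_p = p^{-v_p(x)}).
|36|_2 = 1/4

Step 1 — compute v_2(x) by factoring powers of 2 out of the numerator and denominator: v_2(36) = 2. Step 2 — apply |x|_p = p^{-v_p(x)} = 2^{-2} = 1/4.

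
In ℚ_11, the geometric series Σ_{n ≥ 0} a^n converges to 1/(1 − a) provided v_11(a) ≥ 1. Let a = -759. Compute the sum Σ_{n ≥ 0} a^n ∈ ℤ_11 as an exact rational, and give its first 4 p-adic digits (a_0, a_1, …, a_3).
Σ a^n = 1/(1 − a) = 1/760;  first 4 digits = (1, 8, 2, 9)

v_11(a) = 1 ≥ 1, so the series converges in ℤ_11 to 1/(1 − a) = 1/(1 − (-759)) = 1/760. Expand this rational in ℤ_11: compute digits iteratively via d_i = x_i mod 11, x_{i+1} = (x_i − d_i)/11. The first 4 digits are (1, 8, 2, 9).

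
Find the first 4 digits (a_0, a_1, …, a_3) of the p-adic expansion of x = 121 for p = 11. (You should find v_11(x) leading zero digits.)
(a_0, …, a_3) = (0, 0, 1, 0)

v_11(121) = 2, so a_0 = ... = a_1 = 0. Factor out: x = 11^2 · u with u = 1 a unit in ℤ_11. Expand u iteratively via a_{v+i} = u_i mod 11, u_{i+1} = (u_i − a_{v+i})/11:
  u_0 = 1;  a_2 = 1;  u_1 = (u_0 − 1)/11 = 0
  u_1 = 0;  a_3 = 0;  u_2 = (u_1 − 0)/11 = 0
Digits: (0, 0, 1, 0).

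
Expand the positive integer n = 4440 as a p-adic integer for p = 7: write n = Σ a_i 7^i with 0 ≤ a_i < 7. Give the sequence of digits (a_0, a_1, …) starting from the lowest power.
(a_0, a_1, …) = (2, 4, 6, 5, 1)

Repeated division by 7 gives the digits low-to-high: 4440 = 2 + 4·7^1 + 6·7^2 + 5·7^3 + 1·7^4. Digit sequence: (2, 4, 6, 5, 1).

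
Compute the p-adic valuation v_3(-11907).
v_3(-11907) = 5

v_3(n) is the largest exponent k such that 3^k divides n. Factor out: -11907 = -3^5 · 49. (Sign doesn't affect v_p.) So v_3(-11907) = 5.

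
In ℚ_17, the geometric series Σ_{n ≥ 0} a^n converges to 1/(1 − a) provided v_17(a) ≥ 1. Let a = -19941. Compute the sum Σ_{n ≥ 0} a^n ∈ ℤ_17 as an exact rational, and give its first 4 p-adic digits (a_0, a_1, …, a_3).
Σ a^n = 1/(1 − a) = 1/19942;  first 4 digits = (1, 0, 16, 12)

v_17(a) = 2 ≥ 1, so the series converges in ℤ_17 to 1/(1 − a) = 1/(1 − (-19941)) = 1/19942. Expand this rational in ℤ_17: compute digits iteratively via d_i = x_i mod 17, x_{i+1} = (x_i − d_i)/17. The first 4 digits are (1, 0, 16, 12).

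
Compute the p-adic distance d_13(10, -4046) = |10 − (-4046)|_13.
d_13(10, -4046) = 1/169

Step 1 — x − y = 10 − (-4046) = 4056. Step 2 — v_13(4056) = 2 (factor: 4056 = (13^2 · 24); the sign does not affect v_p). Step 3 — |x − y|_13 = 13^{-2} = 1/169.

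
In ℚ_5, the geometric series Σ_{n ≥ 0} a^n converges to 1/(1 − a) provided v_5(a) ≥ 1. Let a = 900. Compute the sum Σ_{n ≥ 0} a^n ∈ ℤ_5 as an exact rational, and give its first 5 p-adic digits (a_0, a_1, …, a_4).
Σ a^n = 1/(1 − a) = -1/899;  first 5 digits = (1, 0, 1, 2, 2)

v_5(a) = 2 ≥ 1, so the series converges in ℤ_5 to 1/(1 − a) = 1/(1 − 900) = -1/899. Expand this rational in ℤ_5: compute digits iteratively via d_i = x_i mod 5, x_{i+1} = (x_i − d_i)/5. The first 5 digits are (1, 0, 1, 2, 2).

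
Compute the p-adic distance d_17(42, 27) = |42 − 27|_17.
d_17(42, 27) = 1

Step 1 — x − y = 42 − 27 = 15. Step 2 — v_17(15) = 0 (factor: 15 = (17^0 · 15); the sign does not affect v_p). Step 3 — |x − y|_17 = 17^{0} = 1.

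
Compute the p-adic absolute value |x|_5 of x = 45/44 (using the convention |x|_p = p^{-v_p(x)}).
|45/44|_5 = 1/5

Step 1 — compute v_5(x) by factoring powers of 5 out of the numerator and denominator: v_5(45/44) = 1. Step 2 — apply |x|_p = p^{-v_p(x)} = 5^{-1} = 1/5.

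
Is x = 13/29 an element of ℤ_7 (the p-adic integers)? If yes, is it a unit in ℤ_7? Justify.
x ∈ ℤ_7^× (unit); v_7(x) = 0

ℤ_7 = {x ∈ ℚ_7 : v_7(x) ≥ 0} and ℤ_7^× = {x ∈ ℤ_7 : v_7(x) = 0}. Here v_7(13/29) = v_7(num) − v_7(den) = 0; compare against these criteria.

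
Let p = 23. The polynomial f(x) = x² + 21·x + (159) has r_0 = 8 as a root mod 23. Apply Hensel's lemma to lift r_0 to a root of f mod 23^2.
r_1 = 169 (mod 529)

Hensel: r_{i+1} = r_i − f(r_i)·(f′(r_i))^{-1} mod 23^{i+2}, f′(x) = 2x + 21. Iterate:
  r_0 = 8 (mod 23)
  r_1 = 169 (mod 529)
Final: r = 169 satisfies f(r) ≡ 0 mod 23^2.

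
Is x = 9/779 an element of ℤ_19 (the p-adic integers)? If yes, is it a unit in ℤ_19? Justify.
x ∉ ℤ_19 (v_19(x) = -1 < 0)

ℤ_19 = {x ∈ ℚ_19 : v_19(x) ≥ 0} and ℤ_19^× = {x ∈ ℤ_19 : v_19(x) = 0}. Here v_19(9/779) = v_19(num) − v_19(den) = -1; compare against these criteria.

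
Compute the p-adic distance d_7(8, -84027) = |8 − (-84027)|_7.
d_7(8, -84027) = 1/16807

Step 1 — x − y = 8 − (-84027) = 84035. Step 2 — v_7(84035) = 5 (factor: 84035 = (7^5 · 5); the sign does not affect v_p). Step 3 — |x − y|_7 = 7^{-5} = 1/16807.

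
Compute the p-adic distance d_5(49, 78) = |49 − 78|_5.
d_5(49, 78) = 1

Step 1 — x − y = 49 − 78 = -29. Step 2 — v_5(-29) = 0 (factor: -29 = −(5^0 · 29); the sign does not affect v_p). Step 3 — |x − y|_5 = 5^{0} = 1.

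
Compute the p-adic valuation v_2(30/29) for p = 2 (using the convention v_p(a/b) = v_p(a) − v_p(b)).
v_2(30/29) = 1

Factor powers of 2 from the numerator and denominator of the reduced fraction: 30 = 2^1 · 15 and 29 = 2^0 · 29. Apply v_p(a/b) = v_p(a) − v_p(b): v_2(30/29) = 1 − 0 = 1.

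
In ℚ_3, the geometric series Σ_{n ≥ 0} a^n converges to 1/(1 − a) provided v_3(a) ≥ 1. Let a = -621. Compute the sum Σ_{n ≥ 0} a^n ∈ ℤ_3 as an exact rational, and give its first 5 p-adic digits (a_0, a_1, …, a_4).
Σ a^n = 1/(1 − a) = 1/622;  first 5 digits = (1, 0, 0, 1, 1)

v_3(a) = 3 ≥ 1, so the series converges in ℤ_3 to 1/(1 − a) = 1/(1 − (-621)) = 1/622. Expand this rational in ℤ_3: compute digits iteratively via d_i = x_i mod 3, x_{i+1} = (x_i − d_i)/3. The first 5 digits are (1, 0, 0, 1, 1).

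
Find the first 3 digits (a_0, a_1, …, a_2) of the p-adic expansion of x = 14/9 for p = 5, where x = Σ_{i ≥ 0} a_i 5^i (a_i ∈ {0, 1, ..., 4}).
(a_0, …, a_2) = (1, 4, 2)

v_5(14/9) = 0 (numerator and denominator both coprime to 5), so x ∈ ℤ_5^×. Compute digits iteratively via a_i = x_i mod 5, x_{i+1} = (x_i − a_i)/5, with x_0 = x:
  x_0 = 14/9;  a_0 = 1;  x_1 = (x_0 − 1)/5 = 1/9
  x_1 = 1/9;  a_1 = 4;  x_2 = (x_1 − 4)/5 = -7/9
  x_2 = -7/9;  a_2 = 2;  x_3 = (x_2 − 2)/5 = -5/9
Digits: (1, 4, 2).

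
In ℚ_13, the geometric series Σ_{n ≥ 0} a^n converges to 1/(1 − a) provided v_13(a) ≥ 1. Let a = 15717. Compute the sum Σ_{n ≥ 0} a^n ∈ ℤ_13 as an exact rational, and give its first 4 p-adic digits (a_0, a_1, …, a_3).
Σ a^n = 1/(1 − a) = -1/15716;  first 4 digits = (1, 0, 2, 7)

v_13(a) = 2 ≥ 1, so the series converges in ℤ_13 to 1/(1 − a) = 1/(1 − 15717) = -1/15716. Expand this rational in ℤ_13: compute digits iteratively via d_i = x_i mod 13, x_{i+1} = (x_i − d_i)/13. The first 4 digits are (1, 0, 2, 7).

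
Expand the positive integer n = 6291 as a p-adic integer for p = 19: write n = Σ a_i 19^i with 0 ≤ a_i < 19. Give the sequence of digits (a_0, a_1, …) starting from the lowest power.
(a_0, a_1, …) = (2, 8, 17)

Repeated division by 19 gives the digits low-to-high: 6291 = 2 + 8·19^1 + 17·19^2. Digit sequence: (2, 8, 17).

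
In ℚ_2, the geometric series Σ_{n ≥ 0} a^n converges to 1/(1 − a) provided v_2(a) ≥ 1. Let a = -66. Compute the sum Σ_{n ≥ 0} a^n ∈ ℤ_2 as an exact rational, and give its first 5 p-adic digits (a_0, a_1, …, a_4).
Σ a^n = 1/(1 − a) = 1/67;  first 5 digits = (1, 1, 0, 1, 0)

v_2(a) = 1 ≥ 1, so the series converges in ℤ_2 to 1/(1 − a) = 1/(1 − (-66)) = 1/67. Expand this rational in ℤ_2: compute digits iteratively via d_i = x_i mod 2, x_{i+1} = (x_i − d_i)/2. The first 5 digits are (1, 1, 0, 1, 0).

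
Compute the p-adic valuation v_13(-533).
v_13(-533) = 1

v_13(n) is the largest exponent k such that 13^k divides n. Factor out: -533 = -13^1 · 41. (Sign doesn't affect v_p.) So v_13(-533) = 1.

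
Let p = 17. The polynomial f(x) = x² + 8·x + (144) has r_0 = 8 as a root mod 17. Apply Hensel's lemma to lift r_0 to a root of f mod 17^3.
r_2 = 1538 (mod 4913)

Hensel: r_{i+1} = r_i − f(r_i)·(f′(r_i))^{-1} mod 17^{i+2}, f′(x) = 2x + 8. Iterate:
  r_0 = 8 (mod 17)
  r_1 = 93 (mod 289)
  r_2 = 1538 (mod 4913)
Final: r = 1538 satisfies f(r) ≡ 0 mod 17^3.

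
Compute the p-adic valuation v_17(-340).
v_17(-340) = 1

v_17(n) is the largest exponent k such that 17^k divides n. Factor out: -340 = -17^1 · 20. (Sign doesn't affect v_p.) So v_17(-340) = 1.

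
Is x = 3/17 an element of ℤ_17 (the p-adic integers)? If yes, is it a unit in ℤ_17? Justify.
x ∉ ℤ_17 (v_17(x) = -1 < 0)

ℤ_17 = {x ∈ ℚ_17 : v_17(x) ≥ 0} and ℤ_17^× = {x ∈ ℤ_17 : v_17(x) = 0}. Here v_17(3/17) = v_17(num) − v_17(den) = -1; compare against these criteria.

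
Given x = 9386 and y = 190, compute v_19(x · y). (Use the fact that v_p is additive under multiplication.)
v_19(1783340) = 3

v_p(x) = 2 (factor: 9386 = 19^2 · 26); v_p(y) = 1 (factor: 190 = 19^1 · 10). Additivity: v_p(xy) = v_p(x) + v_p(y) = 2 + 1 = 3. (Direct check: xy = 1783340 = 19^3 · (260).)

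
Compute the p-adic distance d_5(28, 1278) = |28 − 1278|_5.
d_5(28, 1278) = 1/625

Step 1 — x − y = 28 − 1278 = -1250. Step 2 — v_5(-1250) = 4 (factor: -1250 = −(5^4 · 2); the sign does not affect v_p). Step 3 — |x − y|_5 = 5^{-4} = 1/625.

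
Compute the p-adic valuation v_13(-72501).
v_13(-72501) = 3

v_13(n) is the largest exponent k such that 13^k divides n. Factor out: -72501 = -13^3 · 33. (Sign doesn't affect v_p.) So v_13(-72501) = 3.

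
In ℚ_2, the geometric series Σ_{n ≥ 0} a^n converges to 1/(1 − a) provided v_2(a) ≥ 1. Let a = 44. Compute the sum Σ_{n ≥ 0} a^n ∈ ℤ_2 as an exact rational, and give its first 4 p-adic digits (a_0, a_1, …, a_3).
Σ a^n = 1/(1 − a) = -1/43;  first 4 digits = (1, 0, 1, 1)

v_2(a) = 2 ≥ 1, so the series converges in ℤ_2 to 1/(1 − a) = 1/(1 − 44) = -1/43. Expand this rational in ℤ_2: compute digits iteratively via d_i = x_i mod 2, x_{i+1} = (x_i − d_i)/2. The first 4 digits are (1, 0, 1, 1).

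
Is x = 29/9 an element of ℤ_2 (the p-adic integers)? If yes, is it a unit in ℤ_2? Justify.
x ∈ ℤ_2^× (unit); v_2(x) = 0

ℤ_2 = {x ∈ ℚ_2 : v_2(x) ≥ 0} and ℤ_2^× = {x ∈ ℤ_2 : v_2(x) = 0}. Here v_2(29/9) = v_2(num) − v_2(den) = 0; compare against these criteria.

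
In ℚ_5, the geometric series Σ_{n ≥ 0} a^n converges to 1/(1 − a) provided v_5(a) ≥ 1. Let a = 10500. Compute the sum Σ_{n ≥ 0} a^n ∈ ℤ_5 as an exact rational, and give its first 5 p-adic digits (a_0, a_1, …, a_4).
Σ a^n = 1/(1 − a) = -1/10499;  first 5 digits = (1, 0, 0, 4, 1)

v_5(a) = 3 ≥ 1, so the series converges in ℤ_5 to 1/(1 − a) = 1/(1 − 10500) = -1/10499. Expand this rational in ℤ_5: compute digits iteratively via d_i = x_i mod 5, x_{i+1} = (x_i − d_i)/5. The first 5 digits are (1, 0, 0, 4, 1).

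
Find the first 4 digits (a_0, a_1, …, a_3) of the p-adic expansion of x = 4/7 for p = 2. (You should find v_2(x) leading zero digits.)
(a_0, …, a_3) = (0, 0, 1, 1)

v_2(4/7) = 2, so a_0 = ... = a_1 = 0. Factor out: x = 2^2 · u with u = 1/7 a unit in ℤ_2. Expand u iteratively via a_{v+i} = u_i mod 2, u_{i+1} = (u_i − a_{v+i})/2:
  u_0 = 1/7;  a_2 = 1;  u_1 = (u_0 − 1)/2 = -3/7
  u_1 = -3/7;  a_3 = 1;  u_2 = (u_1 − 1)/2 = -5/7
Digits: (0, 0, 1, 1).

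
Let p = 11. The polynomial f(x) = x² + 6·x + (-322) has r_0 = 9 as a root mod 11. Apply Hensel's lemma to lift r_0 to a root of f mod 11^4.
r_3 = 7181 (mod 14641)

Hensel: r_{i+1} = r_i − f(r_i)·(f′(r_i))^{-1} mod 11^{i+2}, f′(x) = 2x + 6. Iterate:
  r_0 = 9 (mod 11)
  r_1 = 42 (mod 121)
  r_2 = 526 (mod 1331)
  r_3 = 7181 (mod 14641)
Final: r = 7181 satisfies f(r) ≡ 0 mod 11^4.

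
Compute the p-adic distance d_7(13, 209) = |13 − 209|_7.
d_7(13, 209) = 1/49

Step 1 — x − y = 13 − 209 = -196. Step 2 — v_7(-196) = 2 (factor: -196 = −(7^2 · 4); the sign does not affect v_p). Step 3 — |x − y|_7 = 7^{-2} = 1/49.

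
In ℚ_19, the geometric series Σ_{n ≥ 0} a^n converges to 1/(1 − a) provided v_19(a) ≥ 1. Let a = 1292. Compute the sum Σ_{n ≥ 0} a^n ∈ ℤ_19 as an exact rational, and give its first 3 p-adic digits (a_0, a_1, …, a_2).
Σ a^n = 1/(1 − a) = -1/1291;  first 3 digits = (1, 11, 10)

v_19(a) = 1 ≥ 1, so the series converges in ℤ_19 to 1/(1 − a) = 1/(1 − 1292) = -1/1291. Expand this rational in ℤ_19: compute digits iteratively via d_i = x_i mod 19, x_{i+1} = (x_i − d_i)/19. The first 3 digits are (1, 11, 10).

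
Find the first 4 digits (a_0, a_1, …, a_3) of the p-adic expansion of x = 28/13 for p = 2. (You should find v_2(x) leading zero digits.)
(a_0, …, a_3) = (0, 0, 1, 1)

v_2(28/13) = 2, so a_0 = ... = a_1 = 0. Factor out: x = 2^2 · u with u = 7/13 a unit in ℤ_2. Expand u iteratively via a_{v+i} = u_i mod 2, u_{i+1} = (u_i − a_{v+i})/2:
  u_0 = 7/13;  a_2 = 1;  u_1 = (u_0 − 1)/2 = -3/13
  u_1 = -3/13;  a_3 = 1;  u_2 = (u_1 − 1)/2 = -8/13
Digits: (0, 0, 1, 1).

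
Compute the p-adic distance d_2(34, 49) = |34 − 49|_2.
d_2(34, 49) = 1

Step 1 — x − y = 34 − 49 = -15. Step 2 — v_2(-15) = 0 (factor: -15 = −(2^0 · 15); the sign does not affect v_p). Step 3 — |x − y|_2 = 2^{0} = 1.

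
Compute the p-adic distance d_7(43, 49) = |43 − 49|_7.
d_7(43, 49) = 1

Step 1 — x − y = 43 − 49 = -6. Step 2 — v_7(-6) = 0 (factor: -6 = −(7^0 · 6); the sign does not affect v_p). Step 3 — |x − y|_7 = 7^{0} = 1.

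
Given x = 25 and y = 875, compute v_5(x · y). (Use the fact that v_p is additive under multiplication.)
v_5(21875) = 5

v_p(x) = 2 (factor: 25 = 5^2 · 1); v_p(y) = 3 (factor: 875 = 5^3 · 7). Additivity: v_p(xy) = v_p(x) + v_p(y) = 2 + 3 = 5. (Direct check: xy = 21875 = 5^5 · (7).)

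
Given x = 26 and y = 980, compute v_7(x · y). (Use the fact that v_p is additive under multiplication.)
v_7(25480) = 2

v_p(x) = 0 (factor: 26 = 7^0 · 26); v_p(y) = 2 (factor: 980 = 7^2 · 20). Additivity: v_p(xy) = v_p(x) + v_p(y) = 0 + 2 = 2. (Direct check: xy = 25480 = 7^2 · (520).)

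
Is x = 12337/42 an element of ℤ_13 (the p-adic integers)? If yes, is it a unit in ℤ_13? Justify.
x ∈ ℤ_13 but not a unit; v_13(x) = 2 > 0

ℤ_13 = {x ∈ ℚ_13 : v_13(x) ≥ 0} and ℤ_13^× = {x ∈ ℤ_13 : v_13(x) = 0}. Here v_13(12337/42) = v_13(num) − v_13(den) = 2; compare against these criteria.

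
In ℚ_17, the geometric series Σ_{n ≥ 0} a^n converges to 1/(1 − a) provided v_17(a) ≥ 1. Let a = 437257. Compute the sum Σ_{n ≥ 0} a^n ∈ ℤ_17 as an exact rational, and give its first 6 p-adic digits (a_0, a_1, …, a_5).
Σ a^n = 1/(1 − a) = -1/437256;  first 6 digits = (1, 0, 0, 4, 5, 0)

v_17(a) = 3 ≥ 1, so the series converges in ℤ_17 to 1/(1 − a) = 1/(1 − 437257) = -1/437256. Expand this rational in ℤ_17: compute digits iteratively via d_i = x_i mod 17, x_{i+1} = (x_i − d_i)/17. The first 6 digits are (1, 0, 0, 4, 5, 0).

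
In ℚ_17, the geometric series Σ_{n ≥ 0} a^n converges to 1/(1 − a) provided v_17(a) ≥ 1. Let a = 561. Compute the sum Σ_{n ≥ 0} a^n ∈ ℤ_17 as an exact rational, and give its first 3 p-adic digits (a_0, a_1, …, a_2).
Σ a^n = 1/(1 − a) = -1/560;  first 3 digits = (1, 16, 2)

v_17(a) = 1 ≥ 1, so the series converges in ℤ_17 to 1/(1 − a) = 1/(1 − 561) = -1/560. Expand this rational in ℤ_17: compute digits iteratively via d_i = x_i mod 17, x_{i+1} = (x_i − d_i)/17. The first 3 digits are (1, 16, 2).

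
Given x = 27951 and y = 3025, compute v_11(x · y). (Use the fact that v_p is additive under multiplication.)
v_11(84551775) = 5

v_p(x) = 3 (factor: 27951 = 11^3 · 21); v_p(y) = 2 (factor: 3025 = 11^2 · 25). Additivity: v_p(xy) = v_p(x) + v_p(y) = 3 + 2 = 5. (Direct check: xy = 84551775 = 11^5 · (525).)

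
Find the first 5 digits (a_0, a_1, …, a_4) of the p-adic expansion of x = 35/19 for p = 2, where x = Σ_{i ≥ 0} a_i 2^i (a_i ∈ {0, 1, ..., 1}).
(a_0, …, a_4) = (1, 0, 0, 0, 1)

v_2(35/19) = 0 (numerator and denominator both coprime to 2), so x ∈ ℤ_2^×. Compute digits iteratively via a_i = x_i mod 2, x_{i+1} = (x_i − a_i)/2, with x_0 = x:
  x_0 = 35/19;  a_0 = 1;  x_1 = (x_0 − 1)/2 = 8/19
  x_1 = 8/19;  a_1 = 0;  x_2 = (x_1 − 0)/2 = 4/19
  x_2 = 4/19;  a_2 = 0;  x_3 = (x_2 − 0)/2 = 2/19
  x_3 = 2/19;  a_3 = 0;  x_4 = (x_3 − 0)/2 = 1/19
  x_4 = 1/19;  a_4 = 1;  x_5 = (x_4 − 1)/2 = -9/19
Digits: (1, 0, 0, 0, 1).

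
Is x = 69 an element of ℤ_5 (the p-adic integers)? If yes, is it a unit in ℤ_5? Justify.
x ∈ ℤ_5^× (unit); v_5(x) = 0

ℤ_5 = {x ∈ ℚ_5 : v_5(x) ≥ 0} and ℤ_5^× = {x ∈ ℤ_5 : v_5(x) = 0}. Here v_5(69) = v_5(num) − v_5(den) = 0; compare against these criteria.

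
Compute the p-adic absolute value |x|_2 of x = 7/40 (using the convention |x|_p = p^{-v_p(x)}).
|7/40|_2 = 8

Step 1 — compute v_2(x) by factoring powers of 2 out of the numerator and denominator: v_2(7/40) = -3. Step 2 — apply |x|_p = p^{-v_p(x)} = 2^{3} = 8.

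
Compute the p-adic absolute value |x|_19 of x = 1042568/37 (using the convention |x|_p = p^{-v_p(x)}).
|1042568/37|_19 = 1/130321

Step 1 — compute v_19(x) by factoring powers of 19 out of the numerator and denominator: v_19(1042568/37) = 4. Step 2 — apply |x|_p = p^{-v_p(x)} = 19^{-4} = 1/130321.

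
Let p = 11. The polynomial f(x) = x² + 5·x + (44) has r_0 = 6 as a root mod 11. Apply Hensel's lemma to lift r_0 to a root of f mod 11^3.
r_2 = 754 (mod 1331)

Hensel: r_{i+1} = r_i − f(r_i)·(f′(r_i))^{-1} mod 11^{i+2}, f′(x) = 2x + 5. Iterate:
  r_0 = 6 (mod 11)
  r_1 = 28 (mod 121)
  r_2 = 754 (mod 1331)
Final: r = 754 satisfies f(r) ≡ 0 mod 11^3.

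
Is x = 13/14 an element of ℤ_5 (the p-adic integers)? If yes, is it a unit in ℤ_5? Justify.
x ∈ ℤ_5^× (unit); v_5(x) = 0

ℤ_5 = {x ∈ ℚ_5 : v_5(x) ≥ 0} and ℤ_5^× = {x ∈ ℤ_5 : v_5(x) = 0}. Here v_5(13/14) = v_5(num) − v_5(den) = 0; compare against these criteria.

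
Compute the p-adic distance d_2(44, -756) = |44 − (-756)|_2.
d_2(44, -756) = 1/32

Step 1 — x − y = 44 − (-756) = 800. Step 2 — v_2(800) = 5 (factor: 800 = (2^5 · 25); the sign does not affect v_p). Step 3 — |x − y|_2 = 2^{-5} = 1/32.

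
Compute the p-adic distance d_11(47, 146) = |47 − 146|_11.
d_11(47, 146) = 1/11

Step 1 — x − y = 47 − 146 = -99. Step 2 — v_11(-99) = 1 (factor: -99 = −(11^1 · 9); the sign does not affect v_p). Step 3 — |x − y|_11 = 11^{-1} = 1/11.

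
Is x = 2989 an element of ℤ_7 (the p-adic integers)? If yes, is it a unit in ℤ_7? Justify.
x ∈ ℤ_7 but not a unit; v_7(x) = 2 > 0

ℤ_7 = {x ∈ ℚ_7 : v_7(x) ≥ 0} and ℤ_7^× = {x ∈ ℤ_7 : v_7(x) = 0}. Here v_7(2989) = v_7(num) − v_7(den) = 2; compare against these criteria.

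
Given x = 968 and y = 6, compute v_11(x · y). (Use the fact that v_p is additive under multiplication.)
v_11(5808) = 2

v_p(x) = 2 (factor: 968 = 11^2 · 8); v_p(y) = 0 (factor: 6 = 11^0 · 6). Additivity: v_p(xy) = v_p(x) + v_p(y) = 2 + 0 = 2. (Direct check: xy = 5808 = 11^2 · (48).)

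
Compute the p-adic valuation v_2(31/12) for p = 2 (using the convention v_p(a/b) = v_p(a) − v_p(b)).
v_2(31/12) = -2

Factor powers of 2 from the numerator and denominator of the reduced fraction: 31 = 2^0 · 31 and 12 = 2^2 · 3. Apply v_p(a/b) = v_p(a) − v_p(b): v_2(31/12) = 0 − 2 = -2.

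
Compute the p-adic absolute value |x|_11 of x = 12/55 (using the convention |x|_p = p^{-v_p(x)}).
|12/55|_11 = 11

Step 1 — compute v_11(x) by factoring powers of 11 out of the numerator and denominator: v_11(12/55) = -1. Step 2 — apply |x|_p = p^{-v_p(x)} = 11^{1} = 11.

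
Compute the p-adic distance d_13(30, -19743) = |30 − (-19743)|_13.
d_13(30, -19743) = 1/2197

Step 1 — x − y = 30 − (-19743) = 19773. Step 2 — v_13(19773) = 3 (factor: 19773 = (13^3 · 9); the sign does not affect v_p). Step 3 — |x − y|_13 = 13^{-3} = 1/2197.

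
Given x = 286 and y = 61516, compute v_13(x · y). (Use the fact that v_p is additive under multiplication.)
v_13(17593576) = 4

v_p(x) = 1 (factor: 286 = 13^1 · 22); v_p(y) = 3 (factor: 61516 = 13^3 · 28). Additivity: v_p(xy) = v_p(x) + v_p(y) = 1 + 3 = 4. (Direct check: xy = 17593576 = 13^4 · (616).)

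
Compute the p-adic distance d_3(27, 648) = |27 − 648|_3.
d_3(27, 648) = 1/27

Step 1 — x − y = 27 − 648 = -621. Step 2 — v_3(-621) = 3 (factor: -621 = −(3^3 · 23); the sign does not affect v_p). Step 3 — |x − y|_3 = 3^{-3} = 1/27.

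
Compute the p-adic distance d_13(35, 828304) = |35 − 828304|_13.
d_13(35, 828304) = 1/28561

Step 1 — x − y = 35 − 828304 = -828269. Step 2 — v_13(-828269) = 4 (factor: -828269 = −(13^4 · 29); the sign does not affect v_p). Step 3 — |x − y|_13 = 13^{-4} = 1/28561.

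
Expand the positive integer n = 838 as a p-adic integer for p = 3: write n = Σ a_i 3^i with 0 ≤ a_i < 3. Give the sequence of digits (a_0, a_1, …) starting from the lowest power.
(a_0, a_1, …) = (1, 0, 0, 1, 1, 0, 1)

Repeated division by 3 gives the digits low-to-high: 838 = 1 + 1·3^3 + 1·3^4 + 1·3^6. Digit sequence: (1, 0, 0, 1, 1, 0, 1).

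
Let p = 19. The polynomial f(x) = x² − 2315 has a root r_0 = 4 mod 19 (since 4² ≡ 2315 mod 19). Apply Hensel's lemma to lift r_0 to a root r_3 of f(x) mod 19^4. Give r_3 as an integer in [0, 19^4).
r_3 = 85713 (mod 130321)

Hensel's recurrence: r_{i+1} = r_i − f(r_i)·(f′(r_i))^{-1} mod 19^{i+2}, with f′(x) = 2x. Iterate:
  r_0 = 4 (mod 19)
  r_1 = 156 (mod 361)
  r_2 = 3405 (mod 6859)
  r_3 = 85713 (mod 130321)
Final: r_3 = 85713, and one checks f(r_3) ≡ 0 mod 19^4.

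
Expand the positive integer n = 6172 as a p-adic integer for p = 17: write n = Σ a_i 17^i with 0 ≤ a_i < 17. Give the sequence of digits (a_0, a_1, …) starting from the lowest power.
(a_0, a_1, …) = (1, 6, 4, 1)

Repeated division by 17 gives the digits low-to-high: 6172 = 1 + 6·17^1 + 4·17^2 + 1·17^3. Digit sequence: (1, 6, 4, 1).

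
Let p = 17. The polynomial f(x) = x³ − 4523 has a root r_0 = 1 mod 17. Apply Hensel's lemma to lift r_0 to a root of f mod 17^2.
r_1 = 256 (mod 289)

Hensel: r_{i+1} = r_i − f(r_i)/f′(r_i) mod 17^{i+2}, where f′(x) = 3x². Iterate:
  r_0 = 1 (mod 17)
  r_1 = 256 (mod 289)
Final: r = 256 with f(r) ≡ 0 mod 17^2.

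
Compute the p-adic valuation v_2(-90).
v_2(-90) = 1

v_2(n) is the largest exponent k such that 2^k divides n. Factor out: -90 = -2^1 · 45. (Sign doesn't affect v_p.) So v_2(-90) = 1.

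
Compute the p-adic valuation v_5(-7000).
v_5(-7000) = 3

v_5(n) is the largest exponent k such that 5^k divides n. Factor out: -7000 = -5^3 · 56. (Sign doesn't affect v_p.) So v_5(-7000) = 3.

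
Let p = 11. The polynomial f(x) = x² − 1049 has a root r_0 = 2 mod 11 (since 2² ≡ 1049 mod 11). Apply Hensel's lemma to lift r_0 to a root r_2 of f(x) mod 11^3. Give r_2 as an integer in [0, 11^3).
r_2 = 233 (mod 1331)

Hensel's recurrence: r_{i+1} = r_i − f(r_i)·(f′(r_i))^{-1} mod 11^{i+2}, with f′(x) = 2x. Iterate:
  r_0 = 2 (mod 11)
  r_1 = 112 (mod 121)
  r_2 = 233 (mod 1331)
Final: r_2 = 233, and one checks f(r_2) ≡ 0 mod 11^3.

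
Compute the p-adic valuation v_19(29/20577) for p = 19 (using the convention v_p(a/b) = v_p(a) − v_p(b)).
v_19(29/20577) = -3

Factor powers of 19 from the numerator and denominator of the reduced fraction: 29 = 19^0 · 29 and 20577 = 19^3 · 3. Apply v_p(a/b) = v_p(a) − v_p(b): v_19(29/20577) = 0 − 3 = -3.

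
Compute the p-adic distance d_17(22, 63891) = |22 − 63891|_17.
d_17(22, 63891) = 1/4913

Step 1 — x − y = 22 − 63891 = -63869. Step 2 — v_17(-63869) = 3 (factor: -63869 = −(17^3 · 13); the sign does not affect v_p). Step 3 — |x − y|_17 = 17^{-3} = 1/4913.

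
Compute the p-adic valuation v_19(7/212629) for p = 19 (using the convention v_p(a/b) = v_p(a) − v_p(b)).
v_19(7/212629) = -3

Factor powers of 19 from the numerator and denominator of the reduced fraction: 7 = 19^0 · 7 and 212629 = 19^3 · 31. Apply v_p(a/b) = v_p(a) − v_p(b): v_19(7/212629) = 0 − 3 = -3.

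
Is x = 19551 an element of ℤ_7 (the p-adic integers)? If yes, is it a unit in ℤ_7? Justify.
x ∈ ℤ_7 but not a unit; v_7(x) = 3 > 0

ℤ_7 = {x ∈ ℚ_7 : v_7(x) ≥ 0} and ℤ_7^× = {x ∈ ℤ_7 : v_7(x) = 0}. Here v_7(19551) = v_7(num) − v_7(den) = 3; compare against these criteria.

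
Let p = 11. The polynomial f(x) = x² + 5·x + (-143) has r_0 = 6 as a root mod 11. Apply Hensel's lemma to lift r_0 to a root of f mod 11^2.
r_1 = 39 (mod 121)

Hensel: r_{i+1} = r_i − f(r_i)·(f′(r_i))^{-1} mod 11^{i+2}, f′(x) = 2x + 5. Iterate:
  r_0 = 6 (mod 11)
  r_1 = 39 (mod 121)
Final: r = 39 satisfies f(r) ≡ 0 mod 11^2.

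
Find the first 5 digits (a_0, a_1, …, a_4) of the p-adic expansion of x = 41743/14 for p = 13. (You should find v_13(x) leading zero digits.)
(a_0, …, a_4) = (0, 0, 0, 6, 8)

v_13(41743/14) = 3, so a_0 = ... = a_2 = 0. Factor out: x = 13^3 · u with u = 19/14 a unit in ℤ_13. Expand u iteratively via a_{v+i} = u_i mod 13, u_{i+1} = (u_i − a_{v+i})/13:
  u_0 = 19/14;  a_3 = 6;  u_1 = (u_0 − 6)/13 = -5/14
  u_1 = -5/14;  a_4 = 8;  u_2 = (u_1 − 8)/13 = -9/14
Digits: (0, 0, 0, 6, 8).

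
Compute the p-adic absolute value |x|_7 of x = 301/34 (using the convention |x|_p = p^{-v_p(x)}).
|301/34|_7 = 1/7

Step 1 — compute v_7(x) by factoring powers of 7 out of the numerator and denominator: v_7(301/34) = 1. Step 2 — apply |x|_p = p^{-v_p(x)} = 7^{-1} = 1/7.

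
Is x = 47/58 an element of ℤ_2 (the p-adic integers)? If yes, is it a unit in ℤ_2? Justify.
x ∉ ℤ_2 (v_2(x) = -1 < 0)

ℤ_2 = {x ∈ ℚ_2 : v_2(x) ≥ 0} and ℤ_2^× = {x ∈ ℤ_2 : v_2(x) = 0}. Here v_2(47/58) = v_2(num) − v_2(den) = -1; compare against these criteria.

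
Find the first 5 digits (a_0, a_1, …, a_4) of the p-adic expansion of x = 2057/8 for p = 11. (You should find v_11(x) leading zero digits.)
(a_0, …, a_4) = (0, 0, 9, 9, 6)

v_11(2057/8) = 2, so a_0 = ... = a_1 = 0. Factor out: x = 11^2 · u with u = 17/8 a unit in ℤ_11. Expand u iteratively via a_{v+i} = u_i mod 11, u_{i+1} = (u_i − a_{v+i})/11:
  u_0 = 17/8;  a_2 = 9;  u_1 = (u_0 − 9)/11 = -5/8
  u_1 = -5/8;  a_3 = 9;  u_2 = (u_1 − 9)/11 = -7/8
  u_2 = -7/8;  a_4 = 6;  u_3 = (u_2 − 6)/11 = -5/8
Digits: (0, 0, 9, 9, 6).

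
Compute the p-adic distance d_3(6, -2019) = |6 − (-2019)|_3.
d_3(6, -2019) = 1/81

Step 1 — x − y = 6 − (-2019) = 2025. Step 2 — v_3(2025) = 4 (factor: 2025 = (3^4 · 25); the sign does not affect v_p). Step 3 — |x − y|_3 = 3^{-4} = 1/81.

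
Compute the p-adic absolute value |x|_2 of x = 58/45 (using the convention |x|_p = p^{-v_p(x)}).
|58/45|_2 = 1/2

Step 1 — compute v_2(x) by factoring powers of 2 out of the numerator and denominator: v_2(58/45) = 1. Step 2 — apply |x|_p = p^{-v_p(x)} = 2^{-1} = 1/2.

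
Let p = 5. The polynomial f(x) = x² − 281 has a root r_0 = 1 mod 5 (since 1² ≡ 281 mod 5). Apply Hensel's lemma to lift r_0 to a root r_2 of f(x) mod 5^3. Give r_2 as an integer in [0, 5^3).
r_2 = 91 (mod 125)

Hensel's recurrence: r_{i+1} = r_i − f(r_i)·(f′(r_i))^{-1} mod 5^{i+2}, with f′(x) = 2x. Iterate:
  r_0 = 1 (mod 5)
  r_1 = 16 (mod 25)
  r_2 = 91 (mod 125)
Final: r_2 = 91, and one checks f(r_2) ≡ 0 mod 5^3.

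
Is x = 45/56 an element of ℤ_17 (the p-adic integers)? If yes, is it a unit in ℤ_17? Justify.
x ∈ ℤ_17^× (unit); v_17(x) = 0

ℤ_17 = {x ∈ ℚ_17 : v_17(x) ≥ 0} and ℤ_17^× = {x ∈ ℤ_17 : v_17(x) = 0}. Here v_17(45/56) = v_17(num) − v_17(den) = 0; compare against these criteria.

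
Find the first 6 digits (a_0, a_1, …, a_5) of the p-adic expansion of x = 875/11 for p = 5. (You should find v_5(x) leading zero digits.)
(a_0, …, a_5) = (0, 0, 0, 2, 2, 0)

v_5(875/11) = 3, so a_0 = ... = a_2 = 0. Factor out: x = 5^3 · u with u = 7/11 a unit in ℤ_5. Expand u iteratively via a_{v+i} = u_i mod 5, u_{i+1} = (u_i − a_{v+i})/5:
  u_0 = 7/11;  a_3 = 2;  u_1 = (u_0 − 2)/5 = -3/11
  u_1 = -3/11;  a_4 = 2;  u_2 = (u_1 − 2)/5 = -5/11
  u_2 = -5/11;  a_5 = 0;  u_3 = (u_2 − 0)/5 = -1/11
Digits: (0, 0, 0, 2, 2, 0).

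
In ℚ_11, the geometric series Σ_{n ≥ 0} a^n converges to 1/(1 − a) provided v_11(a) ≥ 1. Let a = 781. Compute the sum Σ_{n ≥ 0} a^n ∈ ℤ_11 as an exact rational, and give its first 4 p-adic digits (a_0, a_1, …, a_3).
Σ a^n = 1/(1 − a) = -1/780;  first 4 digits = (1, 5, 9, 0)

v_11(a) = 1 ≥ 1, so the series converges in ℤ_11 to 1/(1 − a) = 1/(1 − 781) = -1/780. Expand this rational in ℤ_11: compute digits iteratively via d_i = x_i mod 11, x_{i+1} = (x_i − d_i)/11. The first 4 digits are (1, 5, 9, 0).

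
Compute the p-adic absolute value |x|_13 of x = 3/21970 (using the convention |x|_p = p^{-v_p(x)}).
|3/21970|_13 = 2197

Step 1 — compute v_13(x) by factoring powers of 13 out of the numerator and denominator: v_13(3/21970) = -3. Step 2 — apply |x|_p = p^{-v_p(x)} = 13^{3} = 2197.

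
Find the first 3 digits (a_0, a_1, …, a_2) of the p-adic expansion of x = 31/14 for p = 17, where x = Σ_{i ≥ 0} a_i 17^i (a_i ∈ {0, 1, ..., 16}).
(a_0, …, a_2) = (1, 11, 3)

v_17(31/14) = 0 (numerator and denominator both coprime to 17), so x ∈ ℤ_17^×. Compute digits iteratively via a_i = x_i mod 17, x_{i+1} = (x_i − a_i)/17, with x_0 = x:
  x_0 = 31/14;  a_0 = 1;  x_1 = (x_0 − 1)/17 = 1/14
  x_1 = 1/14;  a_1 = 11;  x_2 = (x_1 − 11)/17 = -9/14
  x_2 = -9/14;  a_2 = 3;  x_3 = (x_2 − 3)/17 = -3/14
Digits: (1, 11, 3).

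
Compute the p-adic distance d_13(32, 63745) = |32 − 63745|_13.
d_13(32, 63745) = 1/2197

Step 1 — x − y = 32 − 63745 = -63713. Step 2 — v_13(-63713) = 3 (factor: -63713 = −(13^3 · 29); the sign does not affect v_p). Step 3 — |x − y|_13 = 13^{-3} = 1/2197.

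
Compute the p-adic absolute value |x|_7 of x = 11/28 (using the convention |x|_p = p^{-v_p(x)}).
|11/28|_7 = 7

Step 1 — compute v_7(x) by factoring powers of 7 out of the numerator and denominator: v_7(11/28) = -1. Step 2 — apply |x|_p = p^{-v_p(x)} = 7^{1} = 7.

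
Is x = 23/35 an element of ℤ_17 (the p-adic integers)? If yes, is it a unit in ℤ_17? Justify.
x ∈ ℤ_17^× (unit); v_17(x) = 0

ℤ_17 = {x ∈ ℚ_17 : v_17(x) ≥ 0} and ℤ_17^× = {x ∈ ℤ_17 : v_17(x) = 0}. Here v_17(23/35) = v_17(num) − v_17(den) = 0; compare against these criteria.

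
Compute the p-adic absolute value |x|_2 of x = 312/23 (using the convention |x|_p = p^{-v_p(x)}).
|312/23|_2 = 1/8

Step 1 — compute v_2(x) by factoring powers of 2 out of the numerator and denominator: v_2(312/23) = 3. Step 2 — apply |x|_p = p^{-v_p(x)} = 2^{-3} = 1/8.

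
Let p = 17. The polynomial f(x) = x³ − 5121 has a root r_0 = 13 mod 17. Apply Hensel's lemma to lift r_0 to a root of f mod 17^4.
r_3 = 64834 (mod 83521)

Hensel: r_{i+1} = r_i − f(r_i)/f′(r_i) mod 17^{i+2}, where f′(x) = 3x². Iterate:
  r_0 = 13 (mod 17)
  r_1 = 98 (mod 289)
  r_2 = 965 (mod 4913)
  r_3 = 64834 (mod 83521)
Final: r = 64834 with f(r) ≡ 0 mod 17^4.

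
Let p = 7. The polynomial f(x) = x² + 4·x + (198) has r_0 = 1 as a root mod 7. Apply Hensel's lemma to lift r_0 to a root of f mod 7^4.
r_3 = 1674 (mod 2401)

Hensel: r_{i+1} = r_i − f(r_i)·(f′(r_i))^{-1} mod 7^{i+2}, f′(x) = 2x + 4. Iterate:
  r_0 = 1 (mod 7)
  r_1 = 8 (mod 49)
  r_2 = 302 (mod 343)
  r_3 = 1674 (mod 2401)
Final: r = 1674 satisfies f(r) ≡ 0 mod 7^4.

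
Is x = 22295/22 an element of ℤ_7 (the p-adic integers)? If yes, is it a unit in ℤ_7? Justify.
x ∈ ℤ_7 but not a unit; v_7(x) = 3 > 0

ℤ_7 = {x ∈ ℚ_7 : v_7(x) ≥ 0} and ℤ_7^× = {x ∈ ℤ_7 : v_7(x) = 0}. Here v_7(22295/22) = v_7(num) − v_7(den) = 3; compare against these criteria.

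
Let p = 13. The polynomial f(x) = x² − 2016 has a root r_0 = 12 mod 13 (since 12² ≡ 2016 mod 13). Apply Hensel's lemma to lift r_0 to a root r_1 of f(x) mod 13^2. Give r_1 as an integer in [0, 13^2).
r_1 = 90 (mod 169)

Hensel's recurrence: r_{i+1} = r_i − f(r_i)·(f′(r_i))^{-1} mod 13^{i+2}, with f′(x) = 2x. Iterate:
  r_0 = 12 (mod 13)
  r_1 = 90 (mod 169)
Final: r_1 = 90, and one checks f(r_1) ≡ 0 mod 13^2.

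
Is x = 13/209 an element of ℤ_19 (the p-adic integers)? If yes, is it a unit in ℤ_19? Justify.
x ∉ ℤ_19 (v_19(x) = -1 < 0)

ℤ_19 = {x ∈ ℚ_19 : v_19(x) ≥ 0} and ℤ_19^× = {x ∈ ℤ_19 : v_19(x) = 0}. Here v_19(13/209) = v_19(num) − v_19(den) = -1; compare against these criteria.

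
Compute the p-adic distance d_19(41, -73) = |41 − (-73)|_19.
d_19(41, -73) = 1/19

Step 1 — x − y = 41 − (-73) = 114. Step 2 — v_19(114) = 1 (factor: 114 = (19^1 · 6); the sign does not affect v_p). Step 3 — |x − y|_19 = 19^{-1} = 1/19.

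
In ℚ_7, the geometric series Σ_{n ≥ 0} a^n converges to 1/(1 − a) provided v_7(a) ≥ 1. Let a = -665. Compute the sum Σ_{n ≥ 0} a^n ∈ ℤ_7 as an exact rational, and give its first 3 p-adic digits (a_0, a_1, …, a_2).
Σ a^n = 1/(1 − a) = 1/666;  first 3 digits = (1, 3, 2)

v_7(a) = 1 ≥ 1, so the series converges in ℤ_7 to 1/(1 − a) = 1/(1 − (-665)) = 1/666. Expand this rational in ℤ_7: compute digits iteratively via d_i = x_i mod 7, x_{i+1} = (x_i − d_i)/7. The first 3 digits are (1, 3, 2).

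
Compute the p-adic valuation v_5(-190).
v_5(-190) = 1

v_5(n) is the largest exponent k such that 5^k divides n. Factor out: -190 = -5^1 · 38. (Sign doesn't affect v_p.) So v_5(-190) = 1.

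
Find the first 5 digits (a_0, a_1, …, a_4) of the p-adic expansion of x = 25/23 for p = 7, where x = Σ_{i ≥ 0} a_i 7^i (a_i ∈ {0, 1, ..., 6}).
(a_0, …, a_4) = (2, 2, 0, 3, 2)

v_7(25/23) = 0 (numerator and denominator both coprime to 7), so x ∈ ℤ_7^×. Compute digits iteratively via a_i = x_i mod 7, x_{i+1} = (x_i − a_i)/7, with x_0 = x:
  x_0 = 25/23;  a_0 = 2;  x_1 = (x_0 − 2)/7 = -3/23
  x_1 = -3/23;  a_1 = 2;  x_2 = (x_1 − 2)/7 = -7/23
  x_2 = -7/23;  a_2 = 0;  x_3 = (x_2 − 0)/7 = -1/23
  x_3 = -1/23;  a_3 = 3;  x_4 = (x_3 − 3)/7 = -10/23
  x_4 = -10/23;  a_4 = 2;  x_5 = (x_4 − 2)/7 = -8/23
Digits: (2, 2, 0, 3, 2).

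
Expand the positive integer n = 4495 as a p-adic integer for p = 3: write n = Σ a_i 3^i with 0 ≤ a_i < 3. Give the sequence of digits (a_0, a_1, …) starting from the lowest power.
(a_0, a_1, …) = (1, 1, 1, 1, 1, 0, 0, 2)

Repeated division by 3 gives the digits low-to-high: 4495 = 1 + 1·3^1 + 1·3^2 + 1·3^3 + 1·3^4 + 2·3^7. Digit sequence: (1, 1, 1, 1, 1, 0, 0, 2).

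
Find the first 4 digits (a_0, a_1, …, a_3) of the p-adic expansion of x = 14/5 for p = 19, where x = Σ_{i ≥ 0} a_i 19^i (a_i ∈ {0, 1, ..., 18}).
(a_0, …, a_3) = (18, 3, 15, 3)

v_19(14/5) = 0 (numerator and denominator both coprime to 19), so x ∈ ℤ_19^×. Compute digits iteratively via a_i = x_i mod 19, x_{i+1} = (x_i − a_i)/19, with x_0 = x:
  x_0 = 14/5;  a_0 = 18;  x_1 = (x_0 − 18)/19 = -4/5
  x_1 = -4/5;  a_1 = 3;  x_2 = (x_1 − 3)/19 = -1/5
  x_2 = -1/5;  a_2 = 15;  x_3 = (x_2 − 15)/19 = -4/5
  x_3 = -4/5;  a_3 = 3;  x_4 = (x_3 − 3)/19 = -1/5
Digits: (18, 3, 15, 3).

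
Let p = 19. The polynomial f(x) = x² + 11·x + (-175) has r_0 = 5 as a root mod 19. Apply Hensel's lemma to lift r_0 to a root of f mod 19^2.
r_1 = 233 (mod 361)

Hensel: r_{i+1} = r_i − f(r_i)·(f′(r_i))^{-1} mod 19^{i+2}, f′(x) = 2x + 11. Iterate:
  r_0 = 5 (mod 19)
  r_1 = 233 (mod 361)
Final: r = 233 satisfies f(r) ≡ 0 mod 19^2.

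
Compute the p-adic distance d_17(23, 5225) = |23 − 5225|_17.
d_17(23, 5225) = 1/289

Step 1 — x − y = 23 − 5225 = -5202. Step 2 — v_17(-5202) = 2 (factor: -5202 = −(17^2 · 18); the sign does not affect v_p). Step 3 — |x − y|_17 = 17^{-2} = 1/289.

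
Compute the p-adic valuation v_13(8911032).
v_13(8911032) = 5

v_13(n) is the largest exponent k such that 13^k divides n. Factor out: 8911032 = 13^5 · 24. (Sign doesn't affect v_p.) So v_13(8911032) = 5.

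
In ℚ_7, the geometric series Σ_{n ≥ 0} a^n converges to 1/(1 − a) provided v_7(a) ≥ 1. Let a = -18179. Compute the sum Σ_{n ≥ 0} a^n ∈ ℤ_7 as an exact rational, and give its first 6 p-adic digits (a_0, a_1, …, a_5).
Σ a^n = 1/(1 − a) = 1/18180;  first 6 digits = (1, 0, 0, 3, 6, 5)

v_7(a) = 3 ≥ 1, so the series converges in ℤ_7 to 1/(1 − a) = 1/(1 − (-18179)) = 1/18180. Expand this rational in ℤ_7: compute digits iteratively via d_i = x_i mod 7, x_{i+1} = (x_i − d_i)/7. The first 6 digits are (1, 0, 0, 3, 6, 5).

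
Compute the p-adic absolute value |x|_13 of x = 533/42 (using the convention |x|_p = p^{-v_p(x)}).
|533/42|_13 = 1/13

Step 1 — compute v_13(x) by factoring powers of 13 out of the numerator and denominator: v_13(533/42) = 1. Step 2 — apply |x|_p = p^{-v_p(x)} = 13^{-1} = 1/13.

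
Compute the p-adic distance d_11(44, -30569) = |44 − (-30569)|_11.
d_11(44, -30569) = 1/1331

Step 1 — x − y = 44 − (-30569) = 30613. Step 2 — v_11(30613) = 3 (factor: 30613 = (11^3 · 23); the sign does not affect v_p). Step 3 — |x − y|_11 = 11^{-3} = 1/1331.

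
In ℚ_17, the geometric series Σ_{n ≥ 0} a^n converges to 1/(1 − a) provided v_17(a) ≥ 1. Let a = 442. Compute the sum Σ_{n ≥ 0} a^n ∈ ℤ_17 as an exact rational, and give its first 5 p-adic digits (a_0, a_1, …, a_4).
Σ a^n = 1/(1 − a) = -1/441;  first 5 digits = (1, 9, 14, 3, 15)

v_17(a) = 1 ≥ 1, so the series converges in ℤ_17 to 1/(1 − a) = 1/(1 − 442) = -1/441. Expand this rational in ℤ_17: compute digits iteratively via d_i = x_i mod 17, x_{i+1} = (x_i − d_i)/17. The first 5 digits are (1, 9, 14, 3, 15).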